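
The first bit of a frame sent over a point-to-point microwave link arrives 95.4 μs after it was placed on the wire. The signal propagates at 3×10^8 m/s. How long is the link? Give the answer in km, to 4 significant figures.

d = s × t_prop = 300000000 × 9.54e-05 = 28.62 km.

28.62 km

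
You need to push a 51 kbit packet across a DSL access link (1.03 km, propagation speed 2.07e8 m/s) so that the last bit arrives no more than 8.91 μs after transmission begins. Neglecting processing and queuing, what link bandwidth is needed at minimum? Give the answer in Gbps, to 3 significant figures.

Propagation delay = 1030 / 2.07e+08 = 4.97585 μs.
Transmission budget = 8.91 − 4.97585 = 3.93415 μs.
R ≥ L / t_tx = 51000 bits / 3.93415e-06 s = 13.0 Gbps.

13.0 Gbps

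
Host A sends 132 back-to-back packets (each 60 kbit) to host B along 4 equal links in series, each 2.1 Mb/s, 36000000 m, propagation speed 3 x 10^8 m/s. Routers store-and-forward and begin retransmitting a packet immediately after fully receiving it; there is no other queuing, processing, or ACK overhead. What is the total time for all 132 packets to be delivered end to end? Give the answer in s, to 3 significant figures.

Per-hop transmission t_tx = L/R = 60000/2100000 = 0.0285714 s.
Per-hop propagation t_prop = 36000000/300000000 = 0.12 s.
Pipeline fill: first packet needs 4·t_tx to clear all hops; remaining 131 packets each add one t_tx.
Total = (4+132-1)·t_tx + 4·t_prop = 135·0.0285714 + 4·0.12 = 4.34 s.

4.34 s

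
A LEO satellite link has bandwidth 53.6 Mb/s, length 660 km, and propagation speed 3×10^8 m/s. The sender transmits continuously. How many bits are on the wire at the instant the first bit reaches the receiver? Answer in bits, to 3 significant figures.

118000 bits

Propagation delay = 660000 / 300000000 = 0.0022 s.
BDP = R × t_prop = 53600000 × 0.0022 = 117920 bits.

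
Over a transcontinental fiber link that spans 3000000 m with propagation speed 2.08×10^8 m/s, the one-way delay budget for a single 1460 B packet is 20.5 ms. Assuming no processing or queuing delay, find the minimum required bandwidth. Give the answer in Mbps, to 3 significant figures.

L = 11680 bits.
Propagation delay = 3000000 / 208000000 = 14.4231 ms.
Transmission budget = 20.5 − 14.4231 = 6.07692 ms.
R ≥ L / t_tx = 11680 bits / 0.00607692 s = 1.92 Mbps.

1.92 Mbps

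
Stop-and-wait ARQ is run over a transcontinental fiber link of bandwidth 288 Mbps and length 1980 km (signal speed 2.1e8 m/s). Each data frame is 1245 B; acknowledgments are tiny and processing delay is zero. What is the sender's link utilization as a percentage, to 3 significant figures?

0.183 %

t_tx = L/R = 9960/288000000 = 3.45833e-05 s.
t_prop = 1980000/210000000 = 0.00942857 s; RTT = 0.0188571 s.
Cycle = t_tx + RTT = 0.0188917 s.
Utilization = t_tx / cycle = 3.45833e-05/0.0188917 = 0.183 %.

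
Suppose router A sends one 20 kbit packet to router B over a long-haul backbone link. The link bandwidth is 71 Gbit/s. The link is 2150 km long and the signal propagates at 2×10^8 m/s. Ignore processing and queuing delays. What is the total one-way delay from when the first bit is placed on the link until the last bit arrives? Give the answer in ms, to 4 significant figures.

L = 20000 bits.
Transmission delay = L/R = 20000 / 71000000000 = 0.00028169 ms.
Propagation delay = d/s = 2150000 m / 200000000 m/s = 10.75 ms.
Total = 10.75 ms.

10.75 ms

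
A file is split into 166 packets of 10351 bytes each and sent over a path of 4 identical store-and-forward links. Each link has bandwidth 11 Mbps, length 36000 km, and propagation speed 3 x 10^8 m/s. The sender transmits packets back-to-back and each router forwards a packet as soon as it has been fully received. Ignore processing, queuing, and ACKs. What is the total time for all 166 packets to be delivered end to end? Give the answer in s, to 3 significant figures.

1.75 s

Per-hop transmission t_tx = L/R = 82808/11000000 = 0.007528 s.
Per-hop propagation t_prop = 36000000/300000000 = 0.12 s.
Pipeline fill: first packet needs 4·t_tx to clear all hops; remaining 165 packets each add one t_tx.
Total = (4+166-1)·t_tx + 4·t_prop = 169·0.007528 + 4·0.12 = 1.75 s.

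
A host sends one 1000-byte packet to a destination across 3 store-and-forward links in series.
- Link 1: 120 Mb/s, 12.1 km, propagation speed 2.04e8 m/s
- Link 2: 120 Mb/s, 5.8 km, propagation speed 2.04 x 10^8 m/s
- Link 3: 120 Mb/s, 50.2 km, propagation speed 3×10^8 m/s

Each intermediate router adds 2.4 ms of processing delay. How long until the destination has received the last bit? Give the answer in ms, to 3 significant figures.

5.26 ms

L = 1000 × 8 = 8000 bits.
Transmission delay per hop = L/R = 8000/120000000 = 0.0666667 ms; 3 hops → 0.2 ms.
Propagation delays (d/s per hop): 0.0593137, 0.0284314, 0.167333 ms; sum = 0.255078 ms.
Processing at 2 router(s): 2 × 2.4 ms = 4.8 ms.
End-to-end = 5.26 ms.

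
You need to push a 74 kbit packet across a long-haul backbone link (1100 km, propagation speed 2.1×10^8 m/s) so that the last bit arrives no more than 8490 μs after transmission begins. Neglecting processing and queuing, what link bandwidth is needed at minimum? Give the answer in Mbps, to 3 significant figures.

Propagation delay = 1100000 / 210000000 = 5238.1 μs.
Transmission budget = 8490 − 5238.1 = 3251.9 μs.
R ≥ L / t_tx = 74000 bits / 0.0032519 s = 22.8 Mbps.

22.8 Mbps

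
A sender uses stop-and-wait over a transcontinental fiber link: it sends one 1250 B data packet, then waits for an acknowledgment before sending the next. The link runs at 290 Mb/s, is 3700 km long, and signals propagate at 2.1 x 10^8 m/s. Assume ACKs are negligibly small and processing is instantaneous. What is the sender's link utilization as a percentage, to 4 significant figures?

t_tx = L/R = 10000/290000000 = 3.44828e-05 s.
t_prop = 3700000/210000000 = 0.017619 s; RTT = 0.0352381 s.
Cycle = t_tx + RTT = 0.0352726 s.
Utilization = t_tx / cycle = 3.44828e-05/0.0352726 = 0.09776 %.

0.09776 %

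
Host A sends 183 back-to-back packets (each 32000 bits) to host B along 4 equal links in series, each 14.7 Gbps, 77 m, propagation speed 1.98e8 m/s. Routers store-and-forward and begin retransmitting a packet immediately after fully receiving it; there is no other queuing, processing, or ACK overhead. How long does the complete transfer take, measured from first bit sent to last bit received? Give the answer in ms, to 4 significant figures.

Per-hop transmission t_tx = L/R = 32000/14700000000 = 0.00217687 ms.
Per-hop propagation t_prop = 77/198000000 = 0.000388889 ms.
Pipeline fill: first packet needs 4·t_tx to clear all hops; remaining 182 packets each add one t_tx.
Total = (4+183-1)·t_tx + 4·t_prop = 186·0.00217687 + 4·0.000388889 = 0.4065 ms.

0.4065 ms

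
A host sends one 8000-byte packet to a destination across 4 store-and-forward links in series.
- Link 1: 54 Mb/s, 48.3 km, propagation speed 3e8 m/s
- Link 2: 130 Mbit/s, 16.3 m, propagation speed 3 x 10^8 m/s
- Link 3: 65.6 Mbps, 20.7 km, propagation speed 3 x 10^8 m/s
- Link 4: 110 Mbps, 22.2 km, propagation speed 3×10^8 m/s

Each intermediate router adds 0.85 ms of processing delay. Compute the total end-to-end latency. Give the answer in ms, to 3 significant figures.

6.09 ms

L = 8000 × 8 = 64000 bits.
Transmission delays (L/R per hop): 1.18519, 0.492308, 0.97561, 0.581818 ms; sum = 3.23492 ms.
Propagation delays (d/s per hop): 0.161, 5.43333e-05, 0.069, 0.074 ms; sum = 0.304054 ms.
Processing at 3 router(s): 3 × 0.85 ms = 2.55 ms.
End-to-end = 6.09 ms.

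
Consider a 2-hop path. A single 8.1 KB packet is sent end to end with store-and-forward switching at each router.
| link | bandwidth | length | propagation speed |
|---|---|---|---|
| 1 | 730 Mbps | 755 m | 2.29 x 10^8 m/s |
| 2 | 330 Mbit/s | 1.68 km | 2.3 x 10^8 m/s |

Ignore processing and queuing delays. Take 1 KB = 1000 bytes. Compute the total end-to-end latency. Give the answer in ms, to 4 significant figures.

L = 64800 bits.
Transmission delays (L/R per hop): 0.0887671, 0.196364 ms; sum = 0.285131 ms.
Propagation delays (d/s per hop): 0.00329694, 0.00730435 ms; sum = 0.0106013 ms.
End-to-end = 0.2957 ms.

0.2957 ms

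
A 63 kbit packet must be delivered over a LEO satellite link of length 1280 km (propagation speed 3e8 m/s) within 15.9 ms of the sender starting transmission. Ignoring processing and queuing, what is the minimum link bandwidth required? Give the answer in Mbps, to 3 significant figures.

5.42 Mbps

Propagation delay = 1280000 / 300000000 = 4.26667 ms.
Transmission budget = 15.9 − 4.26667 = 11.6333 ms.
R ≥ L / t_tx = 63000 bits / 0.0116333 s = 5.42 Mbps.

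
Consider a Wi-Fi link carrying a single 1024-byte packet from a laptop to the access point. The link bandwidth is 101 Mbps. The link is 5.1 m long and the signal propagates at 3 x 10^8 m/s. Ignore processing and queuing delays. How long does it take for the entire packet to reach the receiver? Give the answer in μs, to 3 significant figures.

81.1 μs

L = 1024 × 8 = 8192 bits.
Transmission delay = L/R = 8192 / 101000000 = 81.1089 μs.
Propagation delay = d/s = 5.1 m / 300000000 m/s = 0.017 μs.
Total = 81.1 μs.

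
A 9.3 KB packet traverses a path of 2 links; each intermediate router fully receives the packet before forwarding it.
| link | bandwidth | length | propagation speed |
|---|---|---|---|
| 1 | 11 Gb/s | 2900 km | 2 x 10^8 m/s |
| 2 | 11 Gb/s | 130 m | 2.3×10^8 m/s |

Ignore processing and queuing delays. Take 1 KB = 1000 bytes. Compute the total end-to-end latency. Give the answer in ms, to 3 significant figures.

14.5 ms

L = 74400 bits.
Transmission delay per hop = L/R = 74400/11000000000 = 0.00676364 ms; 2 hops → 0.0135273 ms.
Propagation delays (d/s per hop): 14.5, 0.000565217 ms; sum = 14.5006 ms.
End-to-end = 14.5 ms.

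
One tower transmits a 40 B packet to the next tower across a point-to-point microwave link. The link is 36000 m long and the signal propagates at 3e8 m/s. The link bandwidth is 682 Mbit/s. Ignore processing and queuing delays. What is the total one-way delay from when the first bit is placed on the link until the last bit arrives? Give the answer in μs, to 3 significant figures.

L = 40 × 8 = 320 bits.
Transmission delay = L/R = 320 / 682000000 = 0.469208 μs.
Propagation delay = d/s = 36000 m / 300000000 m/s = 120 μs.
Total = 120 μs.

120 μs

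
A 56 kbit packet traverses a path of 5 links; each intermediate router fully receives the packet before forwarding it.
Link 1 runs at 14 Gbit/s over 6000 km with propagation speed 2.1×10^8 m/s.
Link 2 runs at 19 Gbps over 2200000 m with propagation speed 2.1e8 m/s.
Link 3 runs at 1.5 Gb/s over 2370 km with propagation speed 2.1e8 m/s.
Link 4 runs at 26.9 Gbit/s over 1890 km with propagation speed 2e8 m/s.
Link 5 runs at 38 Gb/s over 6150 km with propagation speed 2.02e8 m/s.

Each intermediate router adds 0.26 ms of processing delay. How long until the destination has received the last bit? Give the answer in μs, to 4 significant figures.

91320 μs

L = 56000 bits.
Transmission delays (L/R per hop): 4, 2.94737, 37.3333, 2.08178, 1.47368 μs; sum = 47.8362 μs.
Propagation delays (d/s per hop): 28571.4, 10476.2, 11285.7, 9450, 30445.5 μs; sum = 90228.9 μs.
Processing at 4 router(s): 4 × 0.26 ms = 1040 μs.
End-to-end = 91320 μs.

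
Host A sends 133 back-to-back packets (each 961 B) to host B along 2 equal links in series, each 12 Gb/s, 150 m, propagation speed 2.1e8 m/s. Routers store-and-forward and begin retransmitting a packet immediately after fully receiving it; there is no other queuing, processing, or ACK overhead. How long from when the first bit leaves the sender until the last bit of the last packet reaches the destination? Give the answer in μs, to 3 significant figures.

87.3 μs

Per-hop transmission t_tx = L/R = 7688/12000000000 = 0.640667 μs.
Per-hop propagation t_prop = 150/210000000 = 0.714286 μs.
Pipeline fill: first packet needs 2·t_tx to clear all hops; remaining 132 packets each add one t_tx.
Total = (2+133-1)·t_tx + 2·t_prop = 134·0.640667 + 2·0.714286 = 87.3 μs.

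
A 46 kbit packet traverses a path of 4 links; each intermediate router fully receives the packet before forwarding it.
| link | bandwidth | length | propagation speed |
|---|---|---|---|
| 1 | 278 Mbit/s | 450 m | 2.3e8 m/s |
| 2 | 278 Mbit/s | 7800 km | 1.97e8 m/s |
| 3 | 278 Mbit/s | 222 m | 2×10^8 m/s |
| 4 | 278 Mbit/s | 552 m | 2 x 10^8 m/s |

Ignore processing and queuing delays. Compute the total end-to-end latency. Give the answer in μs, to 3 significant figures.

L = 46000 bits.
Transmission delay per hop = L/R = 46000/278000000 = 165.468 μs; 4 hops → 661.871 μs.
Propagation delays (d/s per hop): 1.95652, 39593.9, 1.11, 2.76 μs; sum = 39599.7 μs.
End-to-end = 40300 μs.

40300 μs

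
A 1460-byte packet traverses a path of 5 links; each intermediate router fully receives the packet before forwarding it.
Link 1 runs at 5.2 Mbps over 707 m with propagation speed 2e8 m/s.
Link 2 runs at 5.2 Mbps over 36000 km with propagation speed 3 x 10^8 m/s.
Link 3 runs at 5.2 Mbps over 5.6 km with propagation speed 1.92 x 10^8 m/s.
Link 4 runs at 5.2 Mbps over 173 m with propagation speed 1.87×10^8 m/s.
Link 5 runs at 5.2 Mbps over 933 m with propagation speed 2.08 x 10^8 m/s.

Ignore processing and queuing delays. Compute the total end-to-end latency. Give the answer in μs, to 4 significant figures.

131300 μs

L = 1460 × 8 = 11680 bits.
Transmission delay per hop = L/R = 11680/5200000 = 2246.15 μs; 5 hops → 11230.8 μs.
Propagation delays (d/s per hop): 3.535, 120000, 29.1667, 0.925134, 4.48558 μs; sum = 120038 μs.
End-to-end = 131300 μs.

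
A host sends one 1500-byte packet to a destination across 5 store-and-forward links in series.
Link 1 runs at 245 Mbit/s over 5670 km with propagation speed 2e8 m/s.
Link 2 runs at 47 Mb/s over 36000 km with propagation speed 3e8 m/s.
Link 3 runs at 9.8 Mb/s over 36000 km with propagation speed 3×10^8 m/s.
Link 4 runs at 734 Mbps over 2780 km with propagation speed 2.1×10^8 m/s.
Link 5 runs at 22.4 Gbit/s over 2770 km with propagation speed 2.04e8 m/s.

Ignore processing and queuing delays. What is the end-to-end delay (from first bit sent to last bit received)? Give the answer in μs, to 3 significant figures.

297000 μs

L = 1500 × 8 = 12000 bits.
Transmission delays (L/R per hop): 48.9796, 255.319, 1224.49, 16.3488, 0.535714 μs; sum = 1545.67 μs.
Propagation delays (d/s per hop): 28350, 120000, 120000, 13238.1, 13578.4 μs; sum = 295167 μs.
End-to-end = 297000 μs.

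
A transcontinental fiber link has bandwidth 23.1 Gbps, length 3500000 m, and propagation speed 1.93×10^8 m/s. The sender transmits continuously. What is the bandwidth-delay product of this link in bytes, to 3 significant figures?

Propagation delay = 3500000 / 193000000 = 0.0181347 s.
BDP = R × t_prop = 23100000000 × 0.0181347 = 418912000 bits.
In bytes: 418912000/8 = 52400000 bytes.

52400000 bytes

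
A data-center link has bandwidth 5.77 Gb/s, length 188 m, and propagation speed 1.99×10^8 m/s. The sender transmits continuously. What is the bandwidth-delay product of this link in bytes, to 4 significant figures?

Propagation delay = 188 / 199000000 = 9.44724e-07 s.
BDP = R × t_prop = 5770000000 × 9.44724e-07 = 5451.06 bits.
In bytes: 5451.06/8 = 681.4 bytes.

681.4 bytes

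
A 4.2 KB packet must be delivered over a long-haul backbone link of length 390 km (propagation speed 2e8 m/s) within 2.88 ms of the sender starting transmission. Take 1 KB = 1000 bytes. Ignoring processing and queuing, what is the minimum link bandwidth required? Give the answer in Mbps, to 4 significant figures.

36.13 Mbps

L = 33600 bits.
Propagation delay = 390000 / 200000000 = 1.95 ms.
Transmission budget = 2.88 − 1.95 = 0.93 ms.
R ≥ L / t_tx = 33600 bits / 0.00093 s = 36.13 Mbps.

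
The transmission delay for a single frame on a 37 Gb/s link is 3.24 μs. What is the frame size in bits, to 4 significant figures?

L = R × t_tx = 37000000000 b/s × 3.24e-06 s = 119880 bits.

119900 bits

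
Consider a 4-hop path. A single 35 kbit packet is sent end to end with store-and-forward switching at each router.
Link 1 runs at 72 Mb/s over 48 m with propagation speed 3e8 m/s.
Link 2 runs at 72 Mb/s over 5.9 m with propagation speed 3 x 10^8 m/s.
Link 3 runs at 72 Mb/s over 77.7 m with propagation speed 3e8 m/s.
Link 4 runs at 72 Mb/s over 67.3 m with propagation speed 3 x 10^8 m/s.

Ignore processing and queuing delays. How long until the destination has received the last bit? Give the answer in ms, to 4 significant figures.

L = 35000 bits.
Transmission delay per hop = L/R = 35000/72000000 = 0.486111 ms; 4 hops → 1.94444 ms.
Propagation delays (d/s per hop): 0.00016, 1.96667e-05, 0.000259, 0.000224333 ms; sum = 0.000663 ms.
End-to-end = 1.945 ms.

1.945 ms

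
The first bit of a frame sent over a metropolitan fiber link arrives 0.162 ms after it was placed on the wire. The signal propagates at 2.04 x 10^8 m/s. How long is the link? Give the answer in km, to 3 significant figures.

d = s × t_prop = 204000000 × 0.000162 = 33.0 km.

33.0 km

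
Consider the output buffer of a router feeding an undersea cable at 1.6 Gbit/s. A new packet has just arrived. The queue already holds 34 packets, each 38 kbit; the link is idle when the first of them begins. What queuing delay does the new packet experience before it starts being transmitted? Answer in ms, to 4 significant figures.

Each queued packet: L/R = 38000/1600000000 = 0.02375 ms.
34 queued → 0.8075 ms.
Queuing delay = 0.8075 ms.

0.8075 ms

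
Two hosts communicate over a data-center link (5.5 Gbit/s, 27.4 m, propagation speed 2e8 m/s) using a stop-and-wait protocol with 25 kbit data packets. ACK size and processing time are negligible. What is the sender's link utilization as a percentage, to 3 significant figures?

t_tx = L/R = 25000/5500000000 = 4.54545e-06 s.
t_prop = 27.4/200000000 = 1.37e-07 s; RTT = 2.74e-07 s.
Cycle = t_tx + RTT = 4.81945e-06 s.
Utilization = t_tx / cycle = 4.54545e-06/4.81945e-06 = 94.3 %.

94.3 %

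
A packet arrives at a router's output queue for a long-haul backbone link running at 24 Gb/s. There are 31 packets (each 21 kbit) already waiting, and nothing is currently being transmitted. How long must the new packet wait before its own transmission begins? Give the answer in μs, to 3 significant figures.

27.1 μs

Each queued packet: L/R = 21000/24000000000 = 0.875 μs.
31 queued → 27.125 μs.
Queuing delay = 27.1 μs.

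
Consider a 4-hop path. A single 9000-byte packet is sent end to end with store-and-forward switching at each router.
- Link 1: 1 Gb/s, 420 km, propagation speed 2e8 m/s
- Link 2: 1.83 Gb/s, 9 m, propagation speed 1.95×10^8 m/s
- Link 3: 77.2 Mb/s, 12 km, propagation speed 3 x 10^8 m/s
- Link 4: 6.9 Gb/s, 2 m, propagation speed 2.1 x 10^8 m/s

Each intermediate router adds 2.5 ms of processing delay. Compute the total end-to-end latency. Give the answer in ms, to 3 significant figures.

L = 9000 × 8 = 72000 bits.
Transmission delays (L/R per hop): 0.072, 0.0393443, 0.932642, 0.0104348 ms; sum = 1.05442 ms.
Propagation delays (d/s per hop): 2.1, 4.61538e-05, 0.04, 9.52381e-06 ms; sum = 2.14006 ms.
Processing at 3 router(s): 3 × 2.5 ms = 7.5 ms.
End-to-end = 10.7 ms.

10.7 ms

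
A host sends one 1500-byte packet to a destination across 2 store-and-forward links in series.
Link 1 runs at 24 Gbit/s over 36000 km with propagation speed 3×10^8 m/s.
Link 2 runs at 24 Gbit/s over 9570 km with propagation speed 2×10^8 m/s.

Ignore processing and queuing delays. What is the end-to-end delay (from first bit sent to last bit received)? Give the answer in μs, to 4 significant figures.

L = 1500 × 8 = 12000 bits.
Transmission delay per hop = L/R = 12000/24000000000 = 0.5 μs; 2 hops → 1 μs.
Propagation delays (d/s per hop): 120000, 47850 μs; sum = 167850 μs.
End-to-end = 167900 μs.

167900 μs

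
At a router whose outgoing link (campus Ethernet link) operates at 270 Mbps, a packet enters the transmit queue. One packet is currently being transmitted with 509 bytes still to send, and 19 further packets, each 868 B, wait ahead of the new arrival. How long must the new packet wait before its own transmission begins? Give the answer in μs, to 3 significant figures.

504 μs

Each queued packet: L/R = 6944/270000000 = 25.7185 μs.
19 queued → 488.652 μs.
Plus remaining 4072 bits of current packet: 15.0815 μs.
Queuing delay = 504 μs.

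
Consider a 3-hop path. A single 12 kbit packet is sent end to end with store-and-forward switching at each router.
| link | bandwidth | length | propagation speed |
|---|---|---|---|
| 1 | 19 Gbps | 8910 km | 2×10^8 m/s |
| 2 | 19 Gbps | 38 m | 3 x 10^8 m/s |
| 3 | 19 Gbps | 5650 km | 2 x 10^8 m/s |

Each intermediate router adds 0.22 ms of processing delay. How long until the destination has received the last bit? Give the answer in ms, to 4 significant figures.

73.24 ms

L = 12000 bits.
Transmission delay per hop = L/R = 12000/19000000000 = 0.000631579 ms; 3 hops → 0.00189474 ms.
Propagation delays (d/s per hop): 44.55, 0.000126667, 28.25 ms; sum = 72.8001 ms.
Processing at 2 router(s): 2 × 0.22 ms = 0.44 ms.
End-to-end = 73.24 ms.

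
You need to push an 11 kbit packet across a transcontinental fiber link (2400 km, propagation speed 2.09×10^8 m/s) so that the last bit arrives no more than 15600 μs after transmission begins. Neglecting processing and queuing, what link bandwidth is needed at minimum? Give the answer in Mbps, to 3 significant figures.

Propagation delay = 2400000 / 209000000 = 11483.3 μs.
Transmission budget = 15600 − 11483.3 = 4116.75 μs.
R ≥ L / t_tx = 11000 bits / 0.00411675 s = 2.67 Mbps.

2.67 Mbps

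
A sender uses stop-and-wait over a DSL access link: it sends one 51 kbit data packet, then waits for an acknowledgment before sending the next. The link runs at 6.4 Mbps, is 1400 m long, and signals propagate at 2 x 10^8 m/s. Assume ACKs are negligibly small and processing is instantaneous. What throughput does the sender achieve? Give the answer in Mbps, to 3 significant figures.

t_tx = L/R = 51000/6400000 = 0.00796875 s.
t_prop = 1400/200000000 = 7e-06 s; RTT = 1.4e-05 s.
Cycle = t_tx + RTT = 0.00798275 s.
Throughput = L / cycle = 51000 / 0.00798275 = 6.39 Mbps.

6.39 Mbps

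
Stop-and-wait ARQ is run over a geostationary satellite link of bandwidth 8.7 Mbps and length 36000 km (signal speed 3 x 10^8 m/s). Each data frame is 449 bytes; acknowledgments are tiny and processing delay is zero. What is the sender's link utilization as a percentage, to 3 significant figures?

0.172 %

t_tx = L/R = 3592/8700000 = 0.000412874 s.
t_prop = 36000000/300000000 = 0.12 s; RTT = 0.24 s.
Cycle = t_tx + RTT = 0.240413 s.
Utilization = t_tx / cycle = 0.000412874/0.240413 = 0.172 %.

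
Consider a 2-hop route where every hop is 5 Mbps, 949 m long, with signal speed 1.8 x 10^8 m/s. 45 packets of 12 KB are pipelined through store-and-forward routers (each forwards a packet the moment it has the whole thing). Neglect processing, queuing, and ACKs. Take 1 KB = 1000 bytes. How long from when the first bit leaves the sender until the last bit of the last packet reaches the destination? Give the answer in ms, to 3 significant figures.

883 ms

Per-hop transmission t_tx = L/R = 96000/5000000 = 19.2 ms.
Per-hop propagation t_prop = 949/180000000 = 0.00527222 ms.
Pipeline fill: first packet needs 2·t_tx to clear all hops; remaining 44 packets each add one t_tx.
Total = (2+45-1)·t_tx + 2·t_prop = 46·19.2 + 2·0.00527222 = 883 ms.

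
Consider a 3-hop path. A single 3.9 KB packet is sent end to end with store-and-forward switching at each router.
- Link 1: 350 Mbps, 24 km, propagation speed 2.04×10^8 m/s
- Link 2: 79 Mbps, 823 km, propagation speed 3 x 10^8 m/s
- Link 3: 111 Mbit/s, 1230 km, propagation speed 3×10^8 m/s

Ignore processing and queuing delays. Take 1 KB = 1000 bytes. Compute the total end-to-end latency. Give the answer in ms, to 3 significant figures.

7.73 ms

L = 31200 bits.
Transmission delays (L/R per hop): 0.0891429, 0.394937, 0.281081 ms; sum = 0.765161 ms.
Propagation delays (d/s per hop): 0.117647, 2.74333, 4.1 ms; sum = 6.96098 ms.
End-to-end = 7.73 ms.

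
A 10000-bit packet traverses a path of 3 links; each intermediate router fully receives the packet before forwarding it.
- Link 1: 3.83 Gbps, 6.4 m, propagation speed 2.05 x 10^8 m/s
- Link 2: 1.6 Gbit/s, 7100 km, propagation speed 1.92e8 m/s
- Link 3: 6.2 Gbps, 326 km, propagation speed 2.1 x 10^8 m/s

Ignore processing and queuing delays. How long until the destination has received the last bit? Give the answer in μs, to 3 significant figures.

38500 μs

Transmission delays (L/R per hop): 2.61097, 6.25, 1.6129 μs; sum = 10.4739 μs.
Propagation delays (d/s per hop): 0.0312195, 36979.2, 1552.38 μs; sum = 38531.6 μs.
End-to-end = 38500 μs.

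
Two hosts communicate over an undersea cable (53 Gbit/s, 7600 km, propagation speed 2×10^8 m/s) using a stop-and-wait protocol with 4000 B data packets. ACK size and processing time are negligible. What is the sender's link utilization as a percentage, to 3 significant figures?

t_tx = L/R = 32000/53000000000 = 6.03774e-07 s.
t_prop = 7600000/200000000 = 0.038 s; RTT = 0.076 s.
Cycle = t_tx + RTT = 0.0760006 s.
Utilization = t_tx / cycle = 6.03774e-07/0.0760006 = 0.000794 %.

0.000794 %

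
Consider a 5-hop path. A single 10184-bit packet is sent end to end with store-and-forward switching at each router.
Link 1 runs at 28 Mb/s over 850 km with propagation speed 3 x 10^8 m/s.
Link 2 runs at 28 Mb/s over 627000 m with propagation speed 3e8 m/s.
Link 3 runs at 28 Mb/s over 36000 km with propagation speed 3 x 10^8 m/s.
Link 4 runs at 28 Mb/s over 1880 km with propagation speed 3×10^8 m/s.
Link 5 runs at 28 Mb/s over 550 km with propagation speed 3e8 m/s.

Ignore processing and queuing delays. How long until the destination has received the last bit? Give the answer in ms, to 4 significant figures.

134.8 ms

Transmission delay per hop = L/R = 10184/28000000 = 0.363714 ms; 5 hops → 1.81857 ms.
Propagation delays (d/s per hop): 2.83333, 2.09, 120, 6.26667, 1.83333 ms; sum = 133.023 ms.
End-to-end = 134.8 ms.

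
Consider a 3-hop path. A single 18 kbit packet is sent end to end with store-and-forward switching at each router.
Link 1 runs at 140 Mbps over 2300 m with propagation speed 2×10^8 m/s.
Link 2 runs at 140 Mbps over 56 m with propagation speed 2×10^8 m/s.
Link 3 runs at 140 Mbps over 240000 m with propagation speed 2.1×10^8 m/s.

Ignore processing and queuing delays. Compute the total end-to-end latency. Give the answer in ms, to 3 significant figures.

L = 18000 bits.
Transmission delay per hop = L/R = 18000/140000000 = 0.128571 ms; 3 hops → 0.385714 ms.
Propagation delays (d/s per hop): 0.0115, 0.00028, 1.14286 ms; sum = 1.15464 ms.
End-to-end = 1.54 ms.

1.54 ms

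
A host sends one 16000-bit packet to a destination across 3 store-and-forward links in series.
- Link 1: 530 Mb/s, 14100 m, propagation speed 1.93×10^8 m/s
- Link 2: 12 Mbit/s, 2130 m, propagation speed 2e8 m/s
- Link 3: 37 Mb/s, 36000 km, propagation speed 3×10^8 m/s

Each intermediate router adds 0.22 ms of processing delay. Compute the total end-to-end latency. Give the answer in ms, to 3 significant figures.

Transmission delays (L/R per hop): 0.0301887, 1.33333, 0.432432 ms; sum = 1.79595 ms.
Propagation delays (d/s per hop): 0.073057, 0.01065, 120 ms; sum = 120.084 ms.
Processing at 2 router(s): 2 × 0.22 ms = 0.44 ms.
End-to-end = 122 ms.

122 ms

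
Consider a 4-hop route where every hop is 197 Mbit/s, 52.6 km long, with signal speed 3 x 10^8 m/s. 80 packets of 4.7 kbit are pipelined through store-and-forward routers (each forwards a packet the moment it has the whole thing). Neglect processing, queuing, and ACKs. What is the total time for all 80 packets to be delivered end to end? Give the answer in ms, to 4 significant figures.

Per-hop transmission t_tx = L/R = 4700/197000000 = 0.0238579 ms.
Per-hop propagation t_prop = 52600/300000000 = 0.175333 ms.
Pipeline fill: first packet needs 4·t_tx to clear all hops; remaining 79 packets each add one t_tx.
Total = (4+80-1)·t_tx + 4·t_prop = 83·0.0238579 + 4·0.175333 = 2.682 ms.

2.682 ms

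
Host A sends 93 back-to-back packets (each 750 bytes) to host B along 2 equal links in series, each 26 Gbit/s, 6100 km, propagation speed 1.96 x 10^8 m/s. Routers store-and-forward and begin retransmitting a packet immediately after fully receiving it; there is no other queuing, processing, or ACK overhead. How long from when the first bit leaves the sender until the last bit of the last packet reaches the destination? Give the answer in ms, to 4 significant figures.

Per-hop transmission t_tx = L/R = 6000/26000000000 = 0.000230769 ms.
Per-hop propagation t_prop = 6100000/196000000 = 31.1224 ms.
Pipeline fill: first packet needs 2·t_tx to clear all hops; remaining 92 packets each add one t_tx.
Total = (2+93-1)·t_tx + 2·t_prop = 94·0.000230769 + 2·31.1224 = 62.27 ms.

62.27 ms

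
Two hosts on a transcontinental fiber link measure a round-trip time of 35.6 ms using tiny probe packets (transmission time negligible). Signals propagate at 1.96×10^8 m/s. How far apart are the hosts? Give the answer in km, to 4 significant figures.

3489 km

One-way propagation = RTT/2 = 17.8 ms.
d = s × t = 196000000 × 0.0178 = 3489 km.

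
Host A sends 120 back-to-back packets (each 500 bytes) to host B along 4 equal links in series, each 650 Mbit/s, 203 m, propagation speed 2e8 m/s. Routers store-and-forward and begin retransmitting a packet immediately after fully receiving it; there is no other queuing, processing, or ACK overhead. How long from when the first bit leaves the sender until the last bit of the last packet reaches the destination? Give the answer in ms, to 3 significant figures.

0.761 ms

Per-hop transmission t_tx = L/R = 4000/650000000 = 0.00615385 ms.
Per-hop propagation t_prop = 203/200000000 = 0.001015 ms.
Pipeline fill: first packet needs 4·t_tx to clear all hops; remaining 119 packets each add one t_tx.
Total = (4+120-1)·t_tx + 4·t_prop = 123·0.00615385 + 4·0.001015 = 0.761 ms.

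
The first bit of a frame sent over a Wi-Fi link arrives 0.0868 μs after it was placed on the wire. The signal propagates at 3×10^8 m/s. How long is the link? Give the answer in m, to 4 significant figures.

d = s × t_prop = 300000000 × 8.68e-08 = 26.04 m.

26.04 m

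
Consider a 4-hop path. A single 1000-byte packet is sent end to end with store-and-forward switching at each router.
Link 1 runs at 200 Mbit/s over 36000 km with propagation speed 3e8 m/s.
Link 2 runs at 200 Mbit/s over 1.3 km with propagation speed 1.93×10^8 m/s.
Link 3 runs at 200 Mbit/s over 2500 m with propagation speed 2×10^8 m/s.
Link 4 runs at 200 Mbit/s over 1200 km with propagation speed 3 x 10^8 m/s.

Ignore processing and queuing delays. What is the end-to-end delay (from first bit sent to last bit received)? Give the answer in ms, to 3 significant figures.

L = 1000 × 8 = 8000 bits.
Transmission delay per hop = L/R = 8000/200000000 = 0.04 ms; 4 hops → 0.16 ms.
Propagation delays (d/s per hop): 120, 0.00673575, 0.0125, 4 ms; sum = 124.019 ms.
End-to-end = 124 ms.

124 ms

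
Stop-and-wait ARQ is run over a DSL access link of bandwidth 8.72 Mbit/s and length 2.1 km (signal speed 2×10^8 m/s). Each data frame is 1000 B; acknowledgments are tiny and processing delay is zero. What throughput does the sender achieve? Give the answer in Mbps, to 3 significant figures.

8.52 Mbps

t_tx = L/R = 8000/8720000 = 0.000917431 s.
t_prop = 2100/200000000 = 1.05e-05 s; RTT = 2.1e-05 s.
Cycle = t_tx + RTT = 0.000938431 s.
Throughput = L / cycle = 8000 / 0.000938431 = 8.52 Mbps.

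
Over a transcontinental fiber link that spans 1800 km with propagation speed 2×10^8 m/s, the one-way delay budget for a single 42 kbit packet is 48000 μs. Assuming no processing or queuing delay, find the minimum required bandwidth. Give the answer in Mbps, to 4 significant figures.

Propagation delay = 1800000 / 200000000 = 9000 μs.
Transmission budget = 48000 − 9000 = 39000 μs.
R ≥ L / t_tx = 42000 bits / 0.039 s = 1.077 Mbps.

1.077 Mbps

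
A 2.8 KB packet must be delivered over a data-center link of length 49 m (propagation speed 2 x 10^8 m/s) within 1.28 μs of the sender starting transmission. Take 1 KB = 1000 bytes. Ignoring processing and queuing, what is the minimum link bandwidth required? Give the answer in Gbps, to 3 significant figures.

L = 22400 bits.
Propagation delay = 49 / 200000000 = 0.245 μs.
Transmission budget = 1.28 − 0.245 = 1.035 μs.
R ≥ L / t_tx = 22400 bits / 1.035e-06 s = 21.6 Gbps.

21.6 Gbps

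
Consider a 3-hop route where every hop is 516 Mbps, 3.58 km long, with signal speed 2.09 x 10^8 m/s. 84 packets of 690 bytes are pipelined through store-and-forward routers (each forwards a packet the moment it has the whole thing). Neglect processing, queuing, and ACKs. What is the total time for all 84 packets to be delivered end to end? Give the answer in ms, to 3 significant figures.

Per-hop transmission t_tx = L/R = 5520/516000000 = 0.0106977 ms.
Per-hop propagation t_prop = 3580/209000000 = 0.0171292 ms.
Pipeline fill: first packet needs 3·t_tx to clear all hops; remaining 83 packets each add one t_tx.
Total = (3+84-1)·t_tx + 3·t_prop = 86·0.0106977 + 3·0.0171292 = 0.971 ms.

0.971 ms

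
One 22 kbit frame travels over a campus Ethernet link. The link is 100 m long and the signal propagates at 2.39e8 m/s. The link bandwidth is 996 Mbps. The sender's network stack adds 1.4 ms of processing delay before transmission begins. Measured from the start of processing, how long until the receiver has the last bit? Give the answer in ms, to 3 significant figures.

1.42 ms

L = 22000 bits.
Transmission delay = L/R = 22000 / 996000000 = 0.0220884 ms.
Propagation delay = d/s = 100 m / 239000000 m/s = 0.00041841 ms.
Plus processing delay 1.4 ms = 1.4 ms.
Total = 1.42 ms.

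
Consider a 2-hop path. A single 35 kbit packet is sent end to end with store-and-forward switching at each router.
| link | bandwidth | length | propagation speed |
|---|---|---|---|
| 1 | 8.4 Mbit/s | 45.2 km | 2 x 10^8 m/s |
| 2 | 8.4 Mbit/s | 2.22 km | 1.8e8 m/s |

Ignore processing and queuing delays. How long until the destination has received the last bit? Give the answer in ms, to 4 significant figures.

L = 35000 bits.
Transmission delay per hop = L/R = 35000/8400000 = 4.16667 ms; 2 hops → 8.33333 ms.
Propagation delays (d/s per hop): 0.226, 0.0123333 ms; sum = 0.238333 ms.
End-to-end = 8.572 ms.

8.572 ms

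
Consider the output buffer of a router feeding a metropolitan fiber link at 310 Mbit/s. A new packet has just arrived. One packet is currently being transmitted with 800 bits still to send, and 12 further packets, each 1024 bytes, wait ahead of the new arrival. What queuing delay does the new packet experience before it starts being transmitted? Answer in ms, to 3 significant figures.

Each queued packet: L/R = 8192/310000000 = 0.0264258 ms.
12 queued → 0.31711 ms.
Plus remaining 800 bits of current packet: 0.00258065 ms.
Queuing delay = 0.320 ms.

0.320 ms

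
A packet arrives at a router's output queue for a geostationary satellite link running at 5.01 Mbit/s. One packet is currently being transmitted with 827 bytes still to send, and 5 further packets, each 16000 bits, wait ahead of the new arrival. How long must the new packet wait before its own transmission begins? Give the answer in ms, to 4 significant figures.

Each queued packet: L/R = 16000/5010000 = 3.19361 ms.
5 queued → 15.9681 ms.
Plus remaining 6616 bits of current packet: 1.32056 ms.
Queuing delay = 17.29 ms.

17.29 ms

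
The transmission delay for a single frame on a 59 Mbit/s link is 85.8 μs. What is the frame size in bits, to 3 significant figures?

L = R × t_tx = 59000000 b/s × 8.58e-05 s = 5062.2 bits.

5060 bits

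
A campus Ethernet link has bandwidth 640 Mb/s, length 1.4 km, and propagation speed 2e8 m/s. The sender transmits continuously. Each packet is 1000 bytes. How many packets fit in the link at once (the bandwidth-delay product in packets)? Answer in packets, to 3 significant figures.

0.560 packets

Propagation delay = 1400 / 200000000 = 7e-06 s.
BDP = R × t_prop = 640000000 × 7e-06 = 4480 bits.
In packets of 8000 bits: 0.560 packets.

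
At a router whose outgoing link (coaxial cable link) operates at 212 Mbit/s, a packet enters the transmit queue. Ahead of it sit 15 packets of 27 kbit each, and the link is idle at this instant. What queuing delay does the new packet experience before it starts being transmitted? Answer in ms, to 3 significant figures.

1.91 ms

Each queued packet: L/R = 27000/212000000 = 0.127358 ms.
15 queued → 1.91038 ms.
Queuing delay = 1.91 ms.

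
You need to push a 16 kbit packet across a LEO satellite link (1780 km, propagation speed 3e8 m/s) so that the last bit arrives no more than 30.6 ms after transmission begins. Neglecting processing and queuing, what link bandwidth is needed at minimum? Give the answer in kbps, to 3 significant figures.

Propagation delay = 1780000 / 300000000 = 5.93333 ms.
Transmission budget = 30.6 − 5.93333 = 24.6667 ms.
R ≥ L / t_tx = 16000 bits / 0.0246667 s = 649 kbps.

649 kbps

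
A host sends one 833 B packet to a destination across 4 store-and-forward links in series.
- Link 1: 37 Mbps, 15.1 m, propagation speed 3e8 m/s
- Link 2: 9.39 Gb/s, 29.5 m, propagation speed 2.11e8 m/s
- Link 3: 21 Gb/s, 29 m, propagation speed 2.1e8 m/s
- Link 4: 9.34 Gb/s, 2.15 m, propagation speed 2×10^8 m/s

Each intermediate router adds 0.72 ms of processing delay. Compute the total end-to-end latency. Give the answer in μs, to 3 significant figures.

L = 833 × 8 = 6664 bits.
Transmission delays (L/R per hop): 180.108, 0.709691, 0.317333, 0.71349 μs; sum = 181.849 μs.
Propagation delays (d/s per hop): 0.0503333, 0.13981, 0.138095, 0.01075 μs; sum = 0.338989 μs.
Processing at 3 router(s): 3 × 0.72 ms = 2160 μs.
End-to-end = 2340 μs.

2340 μs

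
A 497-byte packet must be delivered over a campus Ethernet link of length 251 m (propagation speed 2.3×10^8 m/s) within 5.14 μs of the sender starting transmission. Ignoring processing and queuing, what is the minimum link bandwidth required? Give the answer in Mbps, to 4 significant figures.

982.0 Mbps

L = 3976 bits.
Propagation delay = 251 / 2.3e+08 = 1.0913 μs.
Transmission budget = 5.14 − 1.0913 = 4.0487 μs.
R ≥ L / t_tx = 3976 bits / 4.0487e-06 s = 982.0 Mbps.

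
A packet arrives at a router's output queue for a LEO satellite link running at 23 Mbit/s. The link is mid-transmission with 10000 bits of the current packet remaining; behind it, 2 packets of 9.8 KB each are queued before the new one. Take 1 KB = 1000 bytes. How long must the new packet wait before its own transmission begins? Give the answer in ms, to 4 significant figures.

7.252 ms

Each queued packet: L/R = 78400/23000000 = 3.4087 ms.
2 queued → 6.81739 ms.
Plus remaining 10000 bits of current packet: 0.434783 ms.
Queuing delay = 7.252 ms.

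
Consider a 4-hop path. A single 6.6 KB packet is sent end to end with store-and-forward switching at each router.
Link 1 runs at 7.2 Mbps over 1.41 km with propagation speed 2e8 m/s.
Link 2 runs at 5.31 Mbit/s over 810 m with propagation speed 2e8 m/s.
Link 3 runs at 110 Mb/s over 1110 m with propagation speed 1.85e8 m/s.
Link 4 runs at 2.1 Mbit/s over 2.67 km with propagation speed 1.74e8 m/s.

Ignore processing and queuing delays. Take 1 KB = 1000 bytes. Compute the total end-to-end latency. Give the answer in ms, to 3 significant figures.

42.9 ms

L = 52800 bits.
Transmission delays (L/R per hop): 7.33333, 9.9435, 0.48, 25.1429 ms; sum = 42.8997 ms.
Propagation delays (d/s per hop): 0.00705, 0.00405, 0.006, 0.0153448 ms; sum = 0.0324448 ms.
End-to-end = 42.9 ms.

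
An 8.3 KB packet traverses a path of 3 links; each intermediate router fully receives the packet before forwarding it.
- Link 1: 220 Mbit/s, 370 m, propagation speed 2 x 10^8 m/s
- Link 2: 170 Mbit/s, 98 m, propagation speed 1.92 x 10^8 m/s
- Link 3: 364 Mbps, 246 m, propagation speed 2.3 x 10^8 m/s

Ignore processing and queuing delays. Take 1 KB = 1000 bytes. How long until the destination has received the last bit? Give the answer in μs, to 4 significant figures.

L = 66400 bits.
Transmission delays (L/R per hop): 301.818, 390.588, 182.418 μs; sum = 874.824 μs.
Propagation delays (d/s per hop): 1.85, 0.510417, 1.06957 μs; sum = 3.42998 μs.
End-to-end = 878.3 μs.

878.3 μs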